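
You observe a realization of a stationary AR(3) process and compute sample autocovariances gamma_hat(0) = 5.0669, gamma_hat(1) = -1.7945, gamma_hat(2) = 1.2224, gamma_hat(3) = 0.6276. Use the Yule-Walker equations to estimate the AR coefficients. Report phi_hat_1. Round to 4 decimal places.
\hat\phi_{1} = -0.3450

The Yule-Walker equations for an AR(p) process read, in matrix form,
  Gamma_p phi = r_p,   with   (Gamma_p)_{ij} = gamma(|i - j|),
                       (r_p)_i = gamma(i),   i,j = 1..p.
Substitute the sample gammas (Toeplitz matrix and right-hand side of size 3):
  Gamma_p = [[5.0669, -1.7945, 1.2224], [-1.7945, 5.0669, -1.7945], [1.2224, -1.7945, 5.0669]]
  r_p     = [-1.7945, 1.2224, 0.6276]
Written out (R1..R3):
  (R1) 5.0669 phi_1 - 1.7945 phi_2 + 1.2224 phi_3 = -1.7945
  (R2) -1.7945 phi_1 + 5.0669 phi_2 - 1.7945 phi_3 = 1.2224
  (R3) 1.2224 phi_1 - 1.7945 phi_2 + 5.0669 phi_3 = 0.6276
Gaussian elimination:
  R2 <- R2 - (-1.7945/5.0669) R1 = R2 - (-0.354161) R1:  4.431358 phi_2 - 1.361573 phi_3 = 0.586858
  R3 <- R3 - (1.2224/5.0669) R1 = R3 - (0.241252) R1:  -1.361573 phi_2 + 4.771993 phi_3 = 1.060527
  R3 <- R3 - (-1.361573/4.431358) R2 = R3 - (-0.307259) R2:  4.353638 phi_3 = 1.240844
Back-substitution:
  phi_hat_3 = 1.240844 / 4.353638 = 0.285013
  phi_hat_2 = (0.586858 - (-1.361573)(0.285013)) / 4.431358 = 0.220006
  phi_hat_1 = (-1.7945 - (-1.7945)(0.220006) - (1.2224)(0.285013)) / 5.0669 = -0.345004
So phi_hat = [-0.3450, 0.2200, 0.2850].
Therefore phi_hat_1 = -0.3450.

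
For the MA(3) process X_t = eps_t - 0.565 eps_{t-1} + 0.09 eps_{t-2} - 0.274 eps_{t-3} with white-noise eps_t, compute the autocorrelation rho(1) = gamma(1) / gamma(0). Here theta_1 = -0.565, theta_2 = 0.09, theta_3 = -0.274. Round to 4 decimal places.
\rho(1) = -0.4567

For an MA(q) process with theta_0 = 1, the autocovariance is
  gamma(k) = sigma^2 * sum_{i=0..q-k} theta_i * theta_{i+k},
and rho(k) = gamma(k) / gamma(0). Sigma^2 cancels.
  numerator   = (1)*(-0.565) + (-0.565)*(0.09) + (0.09)*(-0.274) = -0.64051.
  denominator = (1)^2 + (-0.565)^2 + (0.09)^2 + (-0.274)^2 = 1.402401.
  rho(1) = -0.64051 / 1.402401 = -0.4567.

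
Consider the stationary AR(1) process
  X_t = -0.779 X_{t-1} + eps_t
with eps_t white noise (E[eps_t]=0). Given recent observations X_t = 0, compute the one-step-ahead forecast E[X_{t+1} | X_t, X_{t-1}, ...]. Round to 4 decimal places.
E[X_{t+1} \mid \mathcal F_t] = 0.0000

For an AR(p) model X_t = c + sum_i phi_i X_{t-i} + eps_t, the
one-step-ahead conditional mean is
  E[X_{t+1} | X_t, ...] = c + sum_i phi_i X_{t+1-i}.
Substitute known values:
  E[X_{t+1} | ...] = (-0.779) * (0)
                   = 0.0000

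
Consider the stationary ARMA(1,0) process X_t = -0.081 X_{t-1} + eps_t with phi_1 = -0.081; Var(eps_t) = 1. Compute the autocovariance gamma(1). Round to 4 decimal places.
\gamma(1) = -0.0815

Multiply the model equation by X_{t-k} and take expectations. With theta_0 = psi_0 = 1 and psi_j the MA(infinity) weights, this gives
  gamma(k) - sum_i phi_i gamma(k-i) = c_k,
  c_k = sigma^2 * sum_{j=k..q} theta_j psi_{j-k}   (c_k = 0 for k > q),
using gamma(-m) = gamma(m).
Pure AR (q = 0): c_0 = sigma^2 = 1, c_k = 0 for k >= 1.
Equations for k = 0 and k = 1 (AR order 1):
  gamma(0) = phi_1 gamma(1) + c_0
  gamma(1) = phi_1 gamma(0) + c_1
Substituting the second into the first: gamma(0) (1 - phi_1^2) = c_0 + phi_1 c_1, so
  gamma(0) = c_0 / (1 - phi_1^2) = 1 / (1 - (-0.081)^2) = 1 / 0.993439 = 1.006604.
  gamma(1) = phi_1 gamma(0) = (-0.081)(1.006604) = -0.081535.
Therefore gamma(1) = -0.0815 (to 4 decimal places).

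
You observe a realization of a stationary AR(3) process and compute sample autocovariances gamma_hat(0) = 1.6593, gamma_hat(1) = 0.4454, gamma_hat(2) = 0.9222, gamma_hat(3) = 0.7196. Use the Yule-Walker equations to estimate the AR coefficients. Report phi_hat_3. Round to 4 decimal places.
\hat\phi_{3} = 0.3290

The Yule-Walker equations for an AR(p) process read, in matrix form,
  Gamma_p phi = r_p,   with   (Gamma_p)_{ij} = gamma(|i - j|),
                       (r_p)_i = gamma(i),   i,j = 1..p.
Substitute the sample gammas (Toeplitz matrix and right-hand side of size 3):
  Gamma_p = [[1.6593, 0.4454, 0.9222], [0.4454, 1.6593, 0.4454], [0.9222, 0.4454, 1.6593]]
  r_p     = [0.4454, 0.9222, 0.7196]
Written out (R1..R3):
  (R1) 1.6593 phi_1 + 0.4454 phi_2 + 0.9222 phi_3 = 0.4454
  (R2) 0.4454 phi_1 + 1.6593 phi_2 + 0.4454 phi_3 = 0.9222
  (R3) 0.9222 phi_1 + 0.4454 phi_2 + 1.6593 phi_3 = 0.7196
Gaussian elimination:
  R2 <- R2 - (0.4454/1.6593) R1 = R2 - (0.268426) R1:  1.539743 phi_2 + 0.197857 phi_3 = 0.802643
  R3 <- R3 - (0.9222/1.6593) R1 = R3 - (0.555777) R1:  0.197857 phi_2 + 1.146763 phi_3 = 0.472057
  R3 <- R3 - (0.197857/1.539743) R2 = R3 - (0.1285) R2:  1.121338 phi_3 = 0.368917
Back-substitution:
  phi_hat_3 = 0.368917 / 1.121338 = 0.328997
  phi_hat_2 = (0.802643 - (0.197857)(0.328997)) / 1.539743 = 0.479007
  phi_hat_1 = (0.4454 - (0.4454)(0.479007) - (0.9222)(0.328997)) / 1.6593 = -0.043001
So phi_hat = [-0.0430, 0.4790, 0.3290].
Therefore phi_hat_3 = 0.3290.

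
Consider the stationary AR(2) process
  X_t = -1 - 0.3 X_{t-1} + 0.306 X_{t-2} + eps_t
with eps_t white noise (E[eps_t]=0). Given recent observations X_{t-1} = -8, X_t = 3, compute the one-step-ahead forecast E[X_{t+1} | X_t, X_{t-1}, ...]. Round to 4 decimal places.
E[X_{t+1} \mid \mathcal F_t] = -4.3480

For an AR(p) model X_t = c + sum_i phi_i X_{t-i} + eps_t, the
one-step-ahead conditional mean is
  E[X_{t+1} | X_t, ...] = c + sum_i phi_i X_{t+1-i}.
Substitute known values:
  E[X_{t+1} | ...] = -1 + (-0.3) * (3) + (0.306) * (-8)
                   = -4.3480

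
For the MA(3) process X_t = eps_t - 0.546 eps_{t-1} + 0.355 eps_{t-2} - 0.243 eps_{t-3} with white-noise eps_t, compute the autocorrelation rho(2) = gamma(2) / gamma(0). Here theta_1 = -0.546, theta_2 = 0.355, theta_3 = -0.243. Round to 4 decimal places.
\rho(2) = 0.3288

For an MA(q) process with theta_0 = 1, the autocovariance is
  gamma(k) = sigma^2 * sum_{i=0..q-k} theta_i * theta_{i+k},
and rho(k) = gamma(k) / gamma(0). Sigma^2 cancels.
  numerator   = (1)*(0.355) + (-0.546)*(-0.243) = 0.487678.
  denominator = (1)^2 + (-0.546)^2 + (0.355)^2 + (-0.243)^2 = 1.48319.
  rho(2) = 0.487678 / 1.48319 = 0.3288.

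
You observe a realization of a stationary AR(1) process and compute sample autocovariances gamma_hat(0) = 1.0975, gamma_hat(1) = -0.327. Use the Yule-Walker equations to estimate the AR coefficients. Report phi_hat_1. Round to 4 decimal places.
\hat\phi_{1} = -0.2979

The Yule-Walker equations for an AR(p) process read, in matrix form,
  Gamma_p phi = r_p,   with   (Gamma_p)_{ij} = gamma(|i - j|),
                       (r_p)_i = gamma(i),   i,j = 1..p.
Substitute the sample gammas (Toeplitz matrix and right-hand side of size 1):
  Gamma_p = [[1.0975]]
  r_p     = [-0.327]
With p = 1 this is the single equation gamma(0) phi_1 = gamma(1):
  phi_hat_1 = gamma(1) / gamma(0) = -0.327 / 1.0975 = -0.2979.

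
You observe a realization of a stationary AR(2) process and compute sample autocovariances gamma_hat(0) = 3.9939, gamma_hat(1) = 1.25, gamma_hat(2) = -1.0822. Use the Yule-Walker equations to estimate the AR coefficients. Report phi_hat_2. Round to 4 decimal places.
\hat\phi_{2} = -0.4090

The Yule-Walker equations for an AR(p) process read, in matrix form,
  Gamma_p phi = r_p,   with   (Gamma_p)_{ij} = gamma(|i - j|),
                       (r_p)_i = gamma(i),   i,j = 1..p.
Substitute the sample gammas (Toeplitz matrix and right-hand side of size 2):
  Gamma_p = [[3.9939, 1.25], [1.25, 3.9939]]
  r_p     = [1.25, -1.0822]
Written out:
  3.9939 phi_1 + 1.25 phi_2 = 1.25
  1.25 phi_1 + 3.9939 phi_2 = -1.0822
Solve by Cramer's rule:
  det = gamma(0)^2 - gamma(1)^2 = (3.9939)^2 - (1.25)^2 = 15.95123721 - 1.5625 = 14.38873721
  phi_hat_1 = [gamma(1) gamma(0) - gamma(1) gamma(2)] / det = [(1.25)(3.9939) - (1.25)(-1.0822)] / 14.38873721 = 6.345125 / 14.38873721 = 0.441
  phi_hat_2 = [gamma(0) gamma(2) - gamma(1)^2] / det = [(3.9939)(-1.0822) - (1.25)^2] / 14.38873721 = -5.88469858 / 14.38873721 = -0.409
So phi_hat = [0.4410, -0.4090].
Therefore phi_hat_2 = -0.4090.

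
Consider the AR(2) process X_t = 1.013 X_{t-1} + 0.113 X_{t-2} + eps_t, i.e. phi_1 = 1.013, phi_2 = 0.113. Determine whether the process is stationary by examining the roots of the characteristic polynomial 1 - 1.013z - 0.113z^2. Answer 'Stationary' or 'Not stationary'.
\text{Not stationary}

The AR(p) characteristic polynomial is P(z) = 1 - 1.013z - 0.113z^2.
Stationarity requires all roots to lie outside the unit circle, i.e. |z| > 1 for every root.
Set 1 + (-1.013) z + (-0.113) z^2 = 0, i.e. a z^2 + b z + c = 0 with a = -0.113, b = -1.013, c = 1.
Discriminant D = b^2 - 4ac = (-1.013)^2 - 4*(-0.113)*1 = 1.026169 - (-0.452) = 1.478169.
D >= 0, so the roots are real: z = (-b +/- sqrt(D)) / (2a) = (1.013 +/- 1.2158) / (-0.226).
  z_1 = (1.013 + 1.2158) / (-0.226) = -9.8619,   |z_1| = 9.8619.
  z_2 = (1.013 - 1.2158) / (-0.226) = 0.8973,   |z_2| = 0.8973.
Moduli of all roots: 9.8619, 0.8973.
All moduli strictly greater than 1? No.
Verdict: Not stationary.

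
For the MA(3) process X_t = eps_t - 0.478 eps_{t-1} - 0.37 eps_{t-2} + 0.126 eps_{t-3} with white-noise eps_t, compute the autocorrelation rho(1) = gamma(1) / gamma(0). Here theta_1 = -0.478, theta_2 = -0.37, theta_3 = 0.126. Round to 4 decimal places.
\rho(1) = -0.2518

For an MA(q) process with theta_0 = 1, the autocovariance is
  gamma(k) = sigma^2 * sum_{i=0..q-k} theta_i * theta_{i+k},
and rho(k) = gamma(k) / gamma(0). Sigma^2 cancels.
  numerator   = (1)*(-0.478) + (-0.478)*(-0.37) + (-0.37)*(0.126) = -0.34776.
  denominator = (1)^2 + (-0.478)^2 + (-0.37)^2 + (0.126)^2 = 1.38126.
  rho(1) = -0.34776 / 1.38126 = -0.2518.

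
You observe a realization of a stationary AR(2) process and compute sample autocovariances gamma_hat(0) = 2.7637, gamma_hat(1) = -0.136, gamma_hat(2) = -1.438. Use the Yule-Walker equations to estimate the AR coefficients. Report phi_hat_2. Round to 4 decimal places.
\hat\phi_{2} = -0.5240

The Yule-Walker equations for an AR(p) process read, in matrix form,
  Gamma_p phi = r_p,   with   (Gamma_p)_{ij} = gamma(|i - j|),
                       (r_p)_i = gamma(i),   i,j = 1..p.
Substitute the sample gammas (Toeplitz matrix and right-hand side of size 2):
  Gamma_p = [[2.7637, -0.136], [-0.136, 2.7637]]
  r_p     = [-0.136, -1.438]
Written out:
  2.7637 phi_1 - 0.136 phi_2 = -0.136
  -0.136 phi_1 + 2.7637 phi_2 = -1.438
Solve by Cramer's rule:
  det = gamma(0)^2 - gamma(1)^2 = (2.7637)^2 - (-0.136)^2 = 7.63803769 - 0.018496 = 7.61954169
  phi_hat_1 = [gamma(1) gamma(0) - gamma(1) gamma(2)] / det = [(-0.136)(2.7637) - (-0.136)(-1.438)] / 7.61954169 = -0.5714312 / 7.61954169 = -0.075
  phi_hat_2 = [gamma(0) gamma(2) - gamma(1)^2] / det = [(2.7637)(-1.438) - (-0.136)^2] / 7.61954169 = -3.9926966 / 7.61954169 = -0.524
So phi_hat = [-0.0750, -0.5240].
Therefore phi_hat_2 = -0.5240.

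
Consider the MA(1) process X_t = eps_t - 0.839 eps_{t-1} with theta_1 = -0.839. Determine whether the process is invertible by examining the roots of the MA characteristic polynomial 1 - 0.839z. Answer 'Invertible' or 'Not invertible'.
\text{Invertible}

The MA(q) characteristic polynomial is P(z) = 1 - 0.839z.
Invertibility requires all roots to lie outside the unit circle, i.e. |z| > 1 for every root.
This is linear in z: 1 + (-0.839) z = 0  =>  z = -1/(-0.839) = 1.191895,  |z| = 1.191895.
Moduli of all roots: 1.1919.
All moduli strictly greater than 1? Yes.
Verdict: Invertible.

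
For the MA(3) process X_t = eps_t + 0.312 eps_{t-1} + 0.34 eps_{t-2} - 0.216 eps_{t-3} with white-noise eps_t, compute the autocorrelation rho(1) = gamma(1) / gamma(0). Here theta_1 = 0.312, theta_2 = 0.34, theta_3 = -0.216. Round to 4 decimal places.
\rho(1) = 0.2736

For an MA(q) process with theta_0 = 1, the autocovariance is
  gamma(k) = sigma^2 * sum_{i=0..q-k} theta_i * theta_{i+k},
and rho(k) = gamma(k) / gamma(0). Sigma^2 cancels.
  numerator   = (1)*(0.312) + (0.312)*(0.34) + (0.34)*(-0.216) = 0.34464.
  denominator = (1)^2 + (0.312)^2 + (0.34)^2 + (-0.216)^2 = 1.2596.
  rho(1) = 0.34464 / 1.2596 = 0.2736.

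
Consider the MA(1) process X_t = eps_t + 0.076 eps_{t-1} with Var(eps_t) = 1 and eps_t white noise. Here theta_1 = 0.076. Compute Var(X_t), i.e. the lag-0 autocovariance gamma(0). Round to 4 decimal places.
\gamma(0) = 1.0058

For an MA(q) process X_t = eps_t + sum_i theta_i eps_{t-i} with
Var(eps_t) = sigma^2, the variance is
  gamma(0) = sigma^2 * (1 + sum_i theta_i^2).
  sum_i theta_i^2 = (0.076)^2 = 0.005776.
  gamma(0) = 1 * (1 + 0.005776) = 1 * 1.005776 = 1.005776, which rounds to 1.0058.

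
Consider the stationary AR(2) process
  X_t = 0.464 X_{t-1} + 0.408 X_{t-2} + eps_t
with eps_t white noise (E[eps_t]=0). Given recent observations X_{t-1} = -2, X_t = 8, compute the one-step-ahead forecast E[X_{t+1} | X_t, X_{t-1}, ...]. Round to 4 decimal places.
E[X_{t+1} \mid \mathcal F_t] = 2.8960

For an AR(p) model X_t = c + sum_i phi_i X_{t-i} + eps_t, the
one-step-ahead conditional mean is
  E[X_{t+1} | X_t, ...] = c + sum_i phi_i X_{t+1-i}.
Substitute known values:
  E[X_{t+1} | ...] = (0.464) * (8) + (0.408) * (-2)
                   = 2.8960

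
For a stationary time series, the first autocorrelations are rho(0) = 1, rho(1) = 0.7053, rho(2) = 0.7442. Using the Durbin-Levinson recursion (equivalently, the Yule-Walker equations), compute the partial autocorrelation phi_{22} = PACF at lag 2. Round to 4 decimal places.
\phi_{22} = 0.4910

The PACF at lag k is phi_{kk}, the last component of the solution
to the Yule-Walker system G_k phi = r_k where
  (G_k)_{ij} = rho(|i - j|), (r_k)_i = rho(i), i,j = 1..k.
Equivalently, Durbin-Levinson gives phi_{kk} iteratively:
  phi_{11} = rho(1)
  phi_{kk} = [rho(k) - sum_{j=1..k-1} phi_{k-1,j} rho(k-j)]
            / [1 - sum_{j=1..k-1} phi_{k-1,j} rho(j)],
  phi_{k,j} = phi_{k-1,j} - phi_{kk} phi_{k-1,k-j},  j = 1..k-1.
Step k = 1:
  phi_11 = rho(1) = 0.7053.
Step k = 2:
  phi_22 = [rho(2) - phi_11 rho(1)] / [1 - phi_11 rho(1)] = [0.7442 - (0.7053)(0.7053)] / [1 - (0.7053)(0.7053)]
         = 0.24675191 / 0.50255191 = 0.491.
Therefore phi_{22} = 0.4910.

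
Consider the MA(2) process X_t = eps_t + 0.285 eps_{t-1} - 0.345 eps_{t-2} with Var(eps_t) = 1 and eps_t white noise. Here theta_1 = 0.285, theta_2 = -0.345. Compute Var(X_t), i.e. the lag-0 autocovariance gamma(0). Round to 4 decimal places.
\gamma(0) = 1.2003

For an MA(q) process X_t = eps_t + sum_i theta_i eps_{t-i} with
Var(eps_t) = sigma^2, the variance is
  gamma(0) = sigma^2 * (1 + sum_i theta_i^2).
  sum_i theta_i^2 = (0.285)^2 + (-0.345)^2 = 0.081225 + 0.119025 = 0.20025.
  gamma(0) = 1 * (1 + 0.20025) = 1 * 1.20025 = 1.20025, which rounds to 1.2003.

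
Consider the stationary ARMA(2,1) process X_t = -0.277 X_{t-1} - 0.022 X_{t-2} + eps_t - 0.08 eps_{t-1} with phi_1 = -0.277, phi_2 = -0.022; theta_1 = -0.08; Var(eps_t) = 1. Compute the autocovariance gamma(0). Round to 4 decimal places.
\gamma(0) = 1.1335

Multiply the model equation by X_{t-k} and take expectations. With theta_0 = psi_0 = 1 and psi_j the MA(infinity) weights, this gives
  gamma(k) - sum_i phi_i gamma(k-i) = c_k,
  c_k = sigma^2 * sum_{j=k..q} theta_j psi_{j-k}   (c_k = 0 for k > q),
using gamma(-m) = gamma(m).
psi-weights needed (psi_j = theta_j + sum_i phi_i psi_{j-i}):
  psi_1 = theta_1 + phi_1 = -0.08 + (-0.277) = -0.357
Right-hand sides:
  c_0 = sigma^2 (1 + theta_1 psi_1) = 1 * (1 + (-0.08)(-0.357)) = 1 * 1.02856 = 1.02856
  c_1 = sigma^2 theta_1 = 1 * (-0.08) = -0.08
  c_2 = 0
Equations for k = 0, 1, 2 (AR order 2, c_2 = 0):
  (E0) gamma(0) = phi_1 gamma(1) + phi_2 gamma(2) + c_0
  (E1) gamma(1) = phi_1 gamma(0) + phi_2 gamma(1) + c_1
  (E2) gamma(2) = phi_1 gamma(1) + phi_2 gamma(0)
From (E1): gamma(1) = A gamma(0) + B with
  A = phi_1 / (1 - phi_2) = -0.277 / 1.022 = -0.271037,   B = c_1 / (1 - phi_2) = -0.08 / 1.022 = -0.078278.
Insert (E2) into (E0): gamma(0) (1 - phi_2^2) = phi_1 (1 + phi_2) gamma(1) + c_0.
  phi_1 (1 + phi_2) = (-0.277)(0.978) = -0.270906,   1 - phi_2^2 = 0.999516.
Replace gamma(1) by A gamma(0) + B and collect gamma(0):
  gamma(0) [0.999516 - (-0.270906)(-0.271037)] = (-0.270906)(-0.078278) + 1.02856
  gamma(0) * 0.92609 = 1.049766
  gamma(0) = 1.049766 / 0.92609 = 1.133546.
Therefore gamma(0) = 1.1335 (to 4 decimal places).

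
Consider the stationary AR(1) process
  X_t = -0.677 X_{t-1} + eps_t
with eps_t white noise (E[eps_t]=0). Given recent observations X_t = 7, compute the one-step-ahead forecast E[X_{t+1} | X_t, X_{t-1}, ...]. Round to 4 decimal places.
E[X_{t+1} \mid \mathcal F_t] = -4.7390

For an AR(p) model X_t = c + sum_i phi_i X_{t-i} + eps_t, the
one-step-ahead conditional mean is
  E[X_{t+1} | X_t, ...] = c + sum_i phi_i X_{t+1-i}.
Substitute known values:
  E[X_{t+1} | ...] = (-0.677) * (7)
                   = -4.7390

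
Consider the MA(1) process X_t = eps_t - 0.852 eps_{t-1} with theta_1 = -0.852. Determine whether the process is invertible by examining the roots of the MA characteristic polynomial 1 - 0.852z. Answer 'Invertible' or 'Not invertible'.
\text{Invertible}

The MA(q) characteristic polynomial is P(z) = 1 - 0.852z.
Invertibility requires all roots to lie outside the unit circle, i.e. |z| > 1 for every root.
This is linear in z: 1 + (-0.852) z = 0  =>  z = -1/(-0.852) = 1.173709,  |z| = 1.173709.
Moduli of all roots: 1.1737.
All moduli strictly greater than 1? Yes.
Verdict: Invertible.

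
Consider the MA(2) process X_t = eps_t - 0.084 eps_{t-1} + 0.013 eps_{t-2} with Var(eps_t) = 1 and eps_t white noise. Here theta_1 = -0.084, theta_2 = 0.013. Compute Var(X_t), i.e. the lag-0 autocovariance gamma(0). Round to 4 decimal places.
\gamma(0) = 1.0072

For an MA(q) process X_t = eps_t + sum_i theta_i eps_{t-i} with
Var(eps_t) = sigma^2, the variance is
  gamma(0) = sigma^2 * (1 + sum_i theta_i^2).
  sum_i theta_i^2 = (-0.084)^2 + (0.013)^2 = 0.007056 + 0.000169 = 0.007225.
  gamma(0) = 1 * (1 + 0.007225) = 1 * 1.007225 = 1.007225, which rounds to 1.0072.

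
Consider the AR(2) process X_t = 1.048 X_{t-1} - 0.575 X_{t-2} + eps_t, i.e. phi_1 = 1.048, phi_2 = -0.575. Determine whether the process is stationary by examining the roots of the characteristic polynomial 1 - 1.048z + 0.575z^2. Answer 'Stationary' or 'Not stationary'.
\text{Stationary}

The AR(p) characteristic polynomial is P(z) = 1 - 1.048z + 0.575z^2.
Stationarity requires all roots to lie outside the unit circle, i.e. |z| > 1 for every root.
Set 1 + (-1.048) z + (0.575) z^2 = 0, i.e. a z^2 + b z + c = 0 with a = 0.575, b = -1.048, c = 1.
Discriminant D = b^2 - 4ac = (-1.048)^2 - 4*(0.575)*1 = 1.098304 - (2.3) = -1.201696.
D < 0, so the roots are the complex-conjugate pair z = (-b +/- i sqrt(-D)) / (2a) = 0.9113 +/- 0.9532i.
For a conjugate pair |z|^2 = z * conj(z) = (product of roots) = c/a = 1/(0.575) = 1.73913, so |z| = sqrt(1.73913) = 1.3188 for both roots.
Moduli of all roots: 1.3188, 1.3188.
All moduli strictly greater than 1? Yes.
Verdict: Stationary.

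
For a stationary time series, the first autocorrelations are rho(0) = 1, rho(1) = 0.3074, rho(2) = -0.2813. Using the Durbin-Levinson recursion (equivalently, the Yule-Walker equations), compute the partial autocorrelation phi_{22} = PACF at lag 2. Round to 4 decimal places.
\phi_{22} = -0.4150

The PACF at lag k is phi_{kk}, the last component of the solution
to the Yule-Walker system G_k phi = r_k where
  (G_k)_{ij} = rho(|i - j|), (r_k)_i = rho(i), i,j = 1..k.
Equivalently, Durbin-Levinson gives phi_{kk} iteratively:
  phi_{11} = rho(1)
  phi_{kk} = [rho(k) - sum_{j=1..k-1} phi_{k-1,j} rho(k-j)]
            / [1 - sum_{j=1..k-1} phi_{k-1,j} rho(j)],
  phi_{k,j} = phi_{k-1,j} - phi_{kk} phi_{k-1,k-j},  j = 1..k-1.
Step k = 1:
  phi_11 = rho(1) = 0.3074.
Step k = 2:
  phi_22 = [rho(2) - phi_11 rho(1)] / [1 - phi_11 rho(1)] = [-0.2813 - (0.3074)(0.3074)] / [1 - (0.3074)(0.3074)]
         = -0.37579476 / 0.90550524 = -0.415.
Therefore phi_{22} = -0.4150.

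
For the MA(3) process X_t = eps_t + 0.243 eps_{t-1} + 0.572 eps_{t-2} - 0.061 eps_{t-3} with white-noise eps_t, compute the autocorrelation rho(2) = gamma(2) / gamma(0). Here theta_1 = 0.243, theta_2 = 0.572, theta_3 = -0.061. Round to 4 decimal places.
\rho(2) = 0.4009

For an MA(q) process with theta_0 = 1, the autocovariance is
  gamma(k) = sigma^2 * sum_{i=0..q-k} theta_i * theta_{i+k},
and rho(k) = gamma(k) / gamma(0). Sigma^2 cancels.
  numerator   = (1)*(0.572) + (0.243)*(-0.061) = 0.557177.
  denominator = (1)^2 + (0.243)^2 + (0.572)^2 + (-0.061)^2 = 1.389954.
  rho(2) = 0.557177 / 1.389954 = 0.4009.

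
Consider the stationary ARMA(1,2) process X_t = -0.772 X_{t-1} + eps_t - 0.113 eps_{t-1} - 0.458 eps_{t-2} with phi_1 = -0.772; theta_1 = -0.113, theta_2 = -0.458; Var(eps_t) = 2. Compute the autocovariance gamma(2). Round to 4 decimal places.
\gamma(2) = 0.9078

Multiply the model equation by X_{t-k} and take expectations. With theta_0 = psi_0 = 1 and psi_j the MA(infinity) weights, this gives
  gamma(k) - sum_i phi_i gamma(k-i) = c_k,
  c_k = sigma^2 * sum_{j=k..q} theta_j psi_{j-k}   (c_k = 0 for k > q),
using gamma(-m) = gamma(m).
psi-weights needed (psi_j = theta_j + sum_i phi_i psi_{j-i}):
  psi_1 = theta_1 + phi_1 = -0.113 + (-0.772) = -0.885
  psi_2 = theta_2 + phi_1 psi_1 = -0.458 + (-0.772)(-0.885) = 0.22522
Right-hand sides:
  c_0 = sigma^2 (1 + theta_1 psi_1 + theta_2 psi_2) = 2 * (1 + (-0.113)(-0.885) + (-0.458)(0.22522)) = 2 * 0.996854 = 1.993708
  c_1 = sigma^2 (theta_1 + theta_2 psi_1) = 2 * (-0.113 + (-0.458)(-0.885)) = 0.58466
  c_2 = sigma^2 theta_2 = 2 * (-0.458) = -0.916
Equations for k = 0 and k = 1 (AR order 1):
  gamma(0) = phi_1 gamma(1) + c_0
  gamma(1) = phi_1 gamma(0) + c_1
Substituting the second into the first: gamma(0) (1 - phi_1^2) = c_0 + phi_1 c_1, so
  gamma(0) = (c_0 + phi_1 c_1) / (1 - phi_1^2) = (1.993708 + (-0.772)(0.58466)) / (1 - (-0.772)^2) = 1.542351 / 0.404016 = 3.817549.
  gamma(1) = phi_1 gamma(0) + c_1 = (-0.772)(3.817549) + (0.58466) = -2.362488.
For k = 2: gamma(2) = phi_1 gamma(1) + c_2
  = (-0.772)(-2.362488) + (-0.916) = 0.907841.
Therefore gamma(2) = 0.9078 (to 4 decimal places).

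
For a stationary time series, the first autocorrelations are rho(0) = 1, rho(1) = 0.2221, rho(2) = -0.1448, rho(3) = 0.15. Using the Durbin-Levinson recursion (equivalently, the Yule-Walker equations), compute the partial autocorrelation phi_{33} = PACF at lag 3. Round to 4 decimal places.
\phi_{33} = 0.2569

The PACF at lag k is phi_{kk}, the last component of the solution
to the Yule-Walker system G_k phi = r_k where
  (G_k)_{ij} = rho(|i - j|), (r_k)_i = rho(i), i,j = 1..k.
Equivalently, Durbin-Levinson gives phi_{kk} iteratively:
  phi_{11} = rho(1)
  phi_{kk} = [rho(k) - sum_{j=1..k-1} phi_{k-1,j} rho(k-j)]
            / [1 - sum_{j=1..k-1} phi_{k-1,j} rho(j)],
  phi_{k,j} = phi_{k-1,j} - phi_{kk} phi_{k-1,k-j},  j = 1..k-1.
Step k = 1:
  phi_11 = rho(1) = 0.2221.
Step k = 2:
  phi_22 = [rho(2) - phi_11 rho(1)] / [1 - phi_11 rho(1)] = [-0.1448 - (0.2221)(0.2221)] / [1 - (0.2221)(0.2221)]
         = -0.19412841 / 0.95067159 = -0.204201.
  Update: phi_21 = phi_11 - phi_22 phi_11 = 0.2221 - (-0.204201)(0.2221) = 0.267453.
Step k = 3:
  phi_33 = [rho(3) - phi_21 rho(2) - phi_22 rho(1)] / [1 - phi_21 rho(1) - phi_22 rho(2)]
    numerator   = 0.15 - (0.267453)(-0.1448) - (-0.204201)(0.2221) = 0.23408033
    denominator = 1 - (0.267453)(0.2221) - (-0.204201)(-0.1448) = 0.91103031
  phi_33 = 0.23408033 / 0.91103031 = 0.2569.
Therefore phi_{33} = 0.2569.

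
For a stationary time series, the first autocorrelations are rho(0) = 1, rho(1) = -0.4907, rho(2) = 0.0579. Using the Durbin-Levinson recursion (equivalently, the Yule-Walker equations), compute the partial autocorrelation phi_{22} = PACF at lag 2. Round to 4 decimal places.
\phi_{22} = -0.2409

The PACF at lag k is phi_{kk}, the last component of the solution
to the Yule-Walker system G_k phi = r_k where
  (G_k)_{ij} = rho(|i - j|), (r_k)_i = rho(i), i,j = 1..k.
Equivalently, Durbin-Levinson gives phi_{kk} iteratively:
  phi_{11} = rho(1)
  phi_{kk} = [rho(k) - sum_{j=1..k-1} phi_{k-1,j} rho(k-j)]
            / [1 - sum_{j=1..k-1} phi_{k-1,j} rho(j)],
  phi_{k,j} = phi_{k-1,j} - phi_{kk} phi_{k-1,k-j},  j = 1..k-1.
Step k = 1:
  phi_11 = rho(1) = -0.4907.
Step k = 2:
  phi_22 = [rho(2) - phi_11 rho(1)] / [1 - phi_11 rho(1)] = [0.0579 - (-0.4907)(-0.4907)] / [1 - (-0.4907)(-0.4907)]
         = -0.18288649 / 0.75921351 = -0.2409.
Therefore phi_{22} = -0.2409.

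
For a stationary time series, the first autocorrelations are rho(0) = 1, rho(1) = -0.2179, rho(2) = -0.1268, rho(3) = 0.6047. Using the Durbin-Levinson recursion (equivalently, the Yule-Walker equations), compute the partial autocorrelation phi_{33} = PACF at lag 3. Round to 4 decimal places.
\phi_{33} = 0.5780

The PACF at lag k is phi_{kk}, the last component of the solution
to the Yule-Walker system G_k phi = r_k where
  (G_k)_{ij} = rho(|i - j|), (r_k)_i = rho(i), i,j = 1..k.
Equivalently, Durbin-Levinson gives phi_{kk} iteratively:
  phi_{11} = rho(1)
  phi_{kk} = [rho(k) - sum_{j=1..k-1} phi_{k-1,j} rho(k-j)]
            / [1 - sum_{j=1..k-1} phi_{k-1,j} rho(j)],
  phi_{k,j} = phi_{k-1,j} - phi_{kk} phi_{k-1,k-j},  j = 1..k-1.
Step k = 1:
  phi_11 = rho(1) = -0.2179.
Step k = 2:
  phi_22 = [rho(2) - phi_11 rho(1)] / [1 - phi_11 rho(1)] = [-0.1268 - (-0.2179)(-0.2179)] / [1 - (-0.2179)(-0.2179)]
         = -0.17428041 / 0.95251959 = -0.182968.
  Update: phi_21 = phi_11 - phi_22 phi_11 = -0.2179 - (-0.182968)(-0.2179) = -0.257769.
Step k = 3:
  phi_33 = [rho(3) - phi_21 rho(2) - phi_22 rho(1)] / [1 - phi_21 rho(1) - phi_22 rho(2)]
    numerator   = 0.6047 - (-0.257769)(-0.1268) - (-0.182968)(-0.2179) = 0.53214625
    denominator = 1 - (-0.257769)(-0.2179) - (-0.182968)(-0.1268) = 0.92063189
  phi_33 = 0.53214625 / 0.92063189 = 0.578.
Therefore phi_{33} = 0.5780.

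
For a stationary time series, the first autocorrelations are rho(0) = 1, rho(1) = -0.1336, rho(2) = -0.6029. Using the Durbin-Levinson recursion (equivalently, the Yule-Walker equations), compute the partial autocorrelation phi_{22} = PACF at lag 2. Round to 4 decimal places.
\phi_{22} = -0.6320

The PACF at lag k is phi_{kk}, the last component of the solution
to the Yule-Walker system G_k phi = r_k where
  (G_k)_{ij} = rho(|i - j|), (r_k)_i = rho(i), i,j = 1..k.
Equivalently, Durbin-Levinson gives phi_{kk} iteratively:
  phi_{11} = rho(1)
  phi_{kk} = [rho(k) - sum_{j=1..k-1} phi_{k-1,j} rho(k-j)]
            / [1 - sum_{j=1..k-1} phi_{k-1,j} rho(j)],
  phi_{k,j} = phi_{k-1,j} - phi_{kk} phi_{k-1,k-j},  j = 1..k-1.
Step k = 1:
  phi_11 = rho(1) = -0.1336.
Step k = 2:
  phi_22 = [rho(2) - phi_11 rho(1)] / [1 - phi_11 rho(1)] = [-0.6029 - (-0.1336)(-0.1336)] / [1 - (-0.1336)(-0.1336)]
         = -0.62074896 / 0.98215104 = -0.632.
Therefore phi_{22} = -0.6320.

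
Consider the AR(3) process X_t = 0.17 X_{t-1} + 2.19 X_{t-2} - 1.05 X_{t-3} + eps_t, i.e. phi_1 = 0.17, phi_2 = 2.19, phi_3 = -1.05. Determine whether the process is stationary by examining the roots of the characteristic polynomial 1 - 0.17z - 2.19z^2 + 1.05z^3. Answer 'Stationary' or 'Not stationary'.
\text{Not stationary}

The AR(p) characteristic polynomial is P(z) = 1 - 0.17z - 2.19z^2 + 1.05z^3.
Stationarity requires all roots to lie outside the unit circle, i.e. |z| > 1 for every root.
Degree 3: look for a simple real root z0 first, then factor out (1 - z/z0) and solve the remaining quadratic.
Testing z0 = 0.8: P(0.8) = 1 + (-0.17)(0.8) + (-2.19)(0.8)^2 + (1.05)(0.8)^3
  = 1 + (-0.136) + (-1.4016) + (0.5376) = 0.  So z_0 = 0.8 is a root, |z_0| = 0.8.
Divide out the factor (1 - 1.25 z) = (1 - z/z0) (since 1/z0 = 1.25):
  P(z) = (1 - 1.25 z)(1 + (1.08) z + (-0.84) z^2)
  [check: z-coef 1.08 - (1.25) = -0.17; z^2-coef -0.84 - (1.25)(1.08) = -2.19; z^3-coef -(1.25)(-0.84) = 1.05.]
Remaining roots from the quadratic factor 1 + (1.08) z + (-0.84) z^2:
  Set 1 + (1.08) z + (-0.84) z^2 = 0, i.e. a z^2 + b z + c = 0 with a = -0.84, b = 1.08, c = 1.
  Discriminant D = b^2 - 4ac = (1.08)^2 - 4*(-0.84)*1 = 1.1664 - (-3.36) = 4.5264.
  D >= 0, so the roots are real: z = (-b +/- sqrt(D)) / (2a) = (-1.08 +/- 2.127534) / (-1.68).
    z_1 = (-1.08 + 2.127534) / (-1.68) = -0.6235,   |z_1| = 0.6235.
    z_2 = (-1.08 - 2.127534) / (-1.68) = 1.9092,   |z_2| = 1.9092.
Moduli of all roots: 0.8000, 0.6235, 1.9092.
All moduli strictly greater than 1? No.
Verdict: Not stationary.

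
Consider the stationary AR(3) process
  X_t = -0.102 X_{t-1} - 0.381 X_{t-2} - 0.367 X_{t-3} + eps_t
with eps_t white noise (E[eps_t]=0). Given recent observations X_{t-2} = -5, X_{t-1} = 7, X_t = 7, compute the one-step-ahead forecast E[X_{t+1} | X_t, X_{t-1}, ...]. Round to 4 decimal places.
E[X_{t+1} \mid \mathcal F_t] = -1.5460

For an AR(p) model X_t = c + sum_i phi_i X_{t-i} + eps_t, the
one-step-ahead conditional mean is
  E[X_{t+1} | X_t, ...] = c + sum_i phi_i X_{t+1-i}.
Substitute known values:
  E[X_{t+1} | ...] = (-0.102) * (7) + (-0.381) * (7) + (-0.367) * (-5)
                   = -1.5460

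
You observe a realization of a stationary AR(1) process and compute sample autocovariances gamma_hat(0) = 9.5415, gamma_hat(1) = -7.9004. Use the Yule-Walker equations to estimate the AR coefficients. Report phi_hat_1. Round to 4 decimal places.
\hat\phi_{1} = -0.8280

The Yule-Walker equations for an AR(p) process read, in matrix form,
  Gamma_p phi = r_p,   with   (Gamma_p)_{ij} = gamma(|i - j|),
                       (r_p)_i = gamma(i),   i,j = 1..p.
Substitute the sample gammas (Toeplitz matrix and right-hand side of size 1):
  Gamma_p = [[9.5415]]
  r_p     = [-7.9004]
With p = 1 this is the single equation gamma(0) phi_1 = gamma(1):
  phi_hat_1 = gamma(1) / gamma(0) = -7.9004 / 9.5415 = -0.8280.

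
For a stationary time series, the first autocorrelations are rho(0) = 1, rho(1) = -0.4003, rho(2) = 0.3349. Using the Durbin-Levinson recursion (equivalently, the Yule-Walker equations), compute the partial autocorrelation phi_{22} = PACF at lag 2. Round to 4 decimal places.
\phi_{22} = 0.2080

The PACF at lag k is phi_{kk}, the last component of the solution
to the Yule-Walker system G_k phi = r_k where
  (G_k)_{ij} = rho(|i - j|), (r_k)_i = rho(i), i,j = 1..k.
Equivalently, Durbin-Levinson gives phi_{kk} iteratively:
  phi_{11} = rho(1)
  phi_{kk} = [rho(k) - sum_{j=1..k-1} phi_{k-1,j} rho(k-j)]
            / [1 - sum_{j=1..k-1} phi_{k-1,j} rho(j)],
  phi_{k,j} = phi_{k-1,j} - phi_{kk} phi_{k-1,k-j},  j = 1..k-1.
Step k = 1:
  phi_11 = rho(1) = -0.4003.
Step k = 2:
  phi_22 = [rho(2) - phi_11 rho(1)] / [1 - phi_11 rho(1)] = [0.3349 - (-0.4003)(-0.4003)] / [1 - (-0.4003)(-0.4003)]
         = 0.17465991 / 0.83975991 = 0.208.
Therefore phi_{22} = 0.2080.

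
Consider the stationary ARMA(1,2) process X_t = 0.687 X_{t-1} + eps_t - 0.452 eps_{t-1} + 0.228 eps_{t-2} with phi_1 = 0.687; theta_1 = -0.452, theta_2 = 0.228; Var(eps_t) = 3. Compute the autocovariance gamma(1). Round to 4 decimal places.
\gamma(1) = 1.5715

Multiply the model equation by X_{t-k} and take expectations. With theta_0 = psi_0 = 1 and psi_j the MA(infinity) weights, this gives
  gamma(k) - sum_i phi_i gamma(k-i) = c_k,
  c_k = sigma^2 * sum_{j=k..q} theta_j psi_{j-k}   (c_k = 0 for k > q),
using gamma(-m) = gamma(m).
psi-weights needed (psi_j = theta_j + sum_i phi_i psi_{j-i}):
  psi_1 = theta_1 + phi_1 = -0.452 + (0.687) = 0.235
  psi_2 = theta_2 + phi_1 psi_1 = 0.228 + (0.687)(0.235) = 0.389445
Right-hand sides:
  c_0 = sigma^2 (1 + theta_1 psi_1 + theta_2 psi_2) = 3 * (1 + (-0.452)(0.235) + (0.228)(0.389445)) = 3 * 0.982573 = 2.94772
  c_1 = sigma^2 (theta_1 + theta_2 psi_1) = 3 * (-0.452 + (0.228)(0.235)) = -1.19526
  c_2 = sigma^2 theta_2 = 3 * (0.228) = 0.684
Equations for k = 0 and k = 1 (AR order 1):
  gamma(0) = phi_1 gamma(1) + c_0
  gamma(1) = phi_1 gamma(0) + c_1
Substituting the second into the first: gamma(0) (1 - phi_1^2) = c_0 + phi_1 c_1, so
  gamma(0) = (c_0 + phi_1 c_1) / (1 - phi_1^2) = (2.94772 + (0.687)(-1.19526)) / (1 - (0.687)^2) = 2.126577 / 0.528031 = 4.027371.
  gamma(1) = phi_1 gamma(0) + c_1 = (0.687)(4.027371) + (-1.19526) = 1.571544.
Therefore gamma(1) = 1.5715 (to 4 decimal places).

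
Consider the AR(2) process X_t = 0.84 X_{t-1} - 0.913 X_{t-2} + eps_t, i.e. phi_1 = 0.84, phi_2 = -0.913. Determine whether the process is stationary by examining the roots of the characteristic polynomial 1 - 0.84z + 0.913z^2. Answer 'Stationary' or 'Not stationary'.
\text{Stationary}

The AR(p) characteristic polynomial is P(z) = 1 - 0.84z + 0.913z^2.
Stationarity requires all roots to lie outside the unit circle, i.e. |z| > 1 for every root.
Set 1 + (-0.84) z + (0.913) z^2 = 0, i.e. a z^2 + b z + c = 0 with a = 0.913, b = -0.84, c = 1.
Discriminant D = b^2 - 4ac = (-0.84)^2 - 4*(0.913)*1 = 0.7056 - (3.652) = -2.9464.
D < 0, so the roots are the complex-conjugate pair z = (-b +/- i sqrt(-D)) / (2a) = 0.46 +/- 0.94i.
For a conjugate pair |z|^2 = z * conj(z) = (product of roots) = c/a = 1/(0.913) = 1.09529, so |z| = sqrt(1.09529) = 1.0466 for both roots.
Moduli of all roots: 1.0466, 1.0466.
All moduli strictly greater than 1? Yes.
Verdict: Stationary.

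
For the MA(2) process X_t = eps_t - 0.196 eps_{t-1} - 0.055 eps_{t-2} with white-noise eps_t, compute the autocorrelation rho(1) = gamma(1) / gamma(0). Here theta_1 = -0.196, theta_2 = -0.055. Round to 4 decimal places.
\rho(1) = -0.1778

For an MA(q) process with theta_0 = 1, the autocovariance is
  gamma(k) = sigma^2 * sum_{i=0..q-k} theta_i * theta_{i+k},
and rho(k) = gamma(k) / gamma(0). Sigma^2 cancels.
  numerator   = (1)*(-0.196) + (-0.196)*(-0.055) = -0.18522.
  denominator = (1)^2 + (-0.196)^2 + (-0.055)^2 = 1.041441.
  rho(1) = -0.18522 / 1.041441 = -0.1778.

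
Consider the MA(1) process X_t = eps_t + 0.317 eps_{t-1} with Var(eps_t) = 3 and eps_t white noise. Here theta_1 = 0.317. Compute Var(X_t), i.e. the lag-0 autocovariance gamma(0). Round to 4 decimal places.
\gamma(0) = 3.3015

For an MA(q) process X_t = eps_t + sum_i theta_i eps_{t-i} with
Var(eps_t) = sigma^2, the variance is
  gamma(0) = sigma^2 * (1 + sum_i theta_i^2).
  sum_i theta_i^2 = (0.317)^2 = 0.100489.
  gamma(0) = 3 * (1 + 0.100489) = 3 * 1.100489 = 3.301467, which rounds to 3.3015.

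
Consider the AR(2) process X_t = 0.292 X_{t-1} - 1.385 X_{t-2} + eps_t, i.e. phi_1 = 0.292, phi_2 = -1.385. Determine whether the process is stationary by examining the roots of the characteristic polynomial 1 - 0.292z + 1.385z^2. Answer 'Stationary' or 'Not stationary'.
\text{Not stationary}

The AR(p) characteristic polynomial is P(z) = 1 - 0.292z + 1.385z^2.
Stationarity requires all roots to lie outside the unit circle, i.e. |z| > 1 for every root.
Set 1 + (-0.292) z + (1.385) z^2 = 0, i.e. a z^2 + b z + c = 0 with a = 1.385, b = -0.292, c = 1.
Discriminant D = b^2 - 4ac = (-0.292)^2 - 4*(1.385)*1 = 0.085264 - (5.54) = -5.454736.
D < 0, so the roots are the complex-conjugate pair z = (-b +/- i sqrt(-D)) / (2a) = 0.1054 +/- 0.8432i.
For a conjugate pair |z|^2 = z * conj(z) = (product of roots) = c/a = 1/(1.385) = 0.722022, so |z| = sqrt(0.722022) = 0.8497 for both roots.
Moduli of all roots: 0.8497, 0.8497.
All moduli strictly greater than 1? No.
Verdict: Not stationary.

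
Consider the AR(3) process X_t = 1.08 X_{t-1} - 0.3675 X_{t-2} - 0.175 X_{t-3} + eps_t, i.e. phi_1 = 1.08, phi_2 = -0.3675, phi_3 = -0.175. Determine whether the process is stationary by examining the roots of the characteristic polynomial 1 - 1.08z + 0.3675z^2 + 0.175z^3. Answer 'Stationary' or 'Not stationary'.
\text{Stationary}

The AR(p) characteristic polynomial is P(z) = 1 - 1.08z + 0.3675z^2 + 0.175z^3.
Stationarity requires all roots to lie outside the unit circle, i.e. |z| > 1 for every root.
Degree 3: look for a simple real root z0 first, then factor out (1 - z/z0) and solve the remaining quadratic.
Testing z0 = -4: P(-4) = 1 + (-1.08)(-4) + (0.3675)(-4)^2 + (0.175)(-4)^3
  = 1 + (4.32) + (5.88) + (-11.2) = 0.  So z_0 = -4 is a root, |z_0| = 4.
Divide out the factor (1 + 0.25 z) = (1 - z/z0) (since 1/z0 = -0.25):
  P(z) = (1 + 0.25 z)(1 + (-1.33) z + (0.7) z^2)
  [check: z-coef -1.33 - (-0.25) = -1.08; z^2-coef 0.7 - (-0.25)(-1.33) = 0.3675; z^3-coef -(-0.25)(0.7) = 0.175.]
Remaining roots from the quadratic factor 1 + (-1.33) z + (0.7) z^2:
  Set 1 + (-1.33) z + (0.7) z^2 = 0, i.e. a z^2 + b z + c = 0 with a = 0.7, b = -1.33, c = 1.
  Discriminant D = b^2 - 4ac = (-1.33)^2 - 4*(0.7)*1 = 1.7689 - (2.8) = -1.0311.
  D < 0, so the roots are the complex-conjugate pair z = (-b +/- i sqrt(-D)) / (2a) = 0.95 +/- 0.7253i.
  For a conjugate pair |z|^2 = z * conj(z) = (product of roots) = c/a = 1/(0.7) = 1.428571, so |z| = sqrt(1.428571) = 1.1952 for both roots.
Moduli of all roots: 4.0000, 1.1952, 1.1952.
All moduli strictly greater than 1? Yes.
Verdict: Stationary.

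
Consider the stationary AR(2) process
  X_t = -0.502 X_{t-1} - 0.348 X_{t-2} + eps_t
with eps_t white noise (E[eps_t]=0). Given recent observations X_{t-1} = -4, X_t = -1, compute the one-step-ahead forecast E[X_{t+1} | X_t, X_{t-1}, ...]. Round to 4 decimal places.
E[X_{t+1} \mid \mathcal F_t] = 1.8940

For an AR(p) model X_t = c + sum_i phi_i X_{t-i} + eps_t, the
one-step-ahead conditional mean is
  E[X_{t+1} | X_t, ...] = c + sum_i phi_i X_{t+1-i}.
Substitute known values:
  E[X_{t+1} | ...] = (-0.502) * (-1) + (-0.348) * (-4)
                   = 1.8940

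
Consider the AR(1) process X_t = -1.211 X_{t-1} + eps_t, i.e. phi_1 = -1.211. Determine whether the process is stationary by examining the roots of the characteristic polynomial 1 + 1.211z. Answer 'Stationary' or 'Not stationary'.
\text{Not stationary}

The AR(p) characteristic polynomial is P(z) = 1 + 1.211z.
Stationarity requires all roots to lie outside the unit circle, i.e. |z| > 1 for every root.
This is linear in z: 1 + (1.211) z = 0  =>  z = -1/(1.211) = -0.825764,  |z| = 0.825764.
Moduli of all roots: 0.8258.
All moduli strictly greater than 1? No.
Verdict: Not stationary.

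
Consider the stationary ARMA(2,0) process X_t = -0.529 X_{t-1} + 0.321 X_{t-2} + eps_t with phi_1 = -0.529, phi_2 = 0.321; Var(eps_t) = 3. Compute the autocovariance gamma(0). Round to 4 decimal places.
\gamma(0) = 8.5100

Multiply the model equation by X_{t-k} and take expectations. With theta_0 = psi_0 = 1 and psi_j the MA(infinity) weights, this gives
  gamma(k) - sum_i phi_i gamma(k-i) = c_k,
  c_k = sigma^2 * sum_{j=k..q} theta_j psi_{j-k}   (c_k = 0 for k > q),
using gamma(-m) = gamma(m).
Pure AR (q = 0): c_0 = sigma^2 = 3, c_k = 0 for k >= 1.
Equations for k = 0, 1, 2 (AR order 2, c_2 = 0):
  (E0) gamma(0) = phi_1 gamma(1) + phi_2 gamma(2) + c_0
  (E1) gamma(1) = phi_1 gamma(0) + phi_2 gamma(1) + c_1
  (E2) gamma(2) = phi_1 gamma(1) + phi_2 gamma(0)
From (E1): gamma(1) = A gamma(0) + B with
  A = phi_1 / (1 - phi_2) = -0.529 / 0.679 = -0.779087,   B = c_1 / (1 - phi_2) = 0 / 0.679 = 0.
Insert (E2) into (E0): gamma(0) (1 - phi_2^2) = phi_1 (1 + phi_2) gamma(1) + c_0.
  phi_1 (1 + phi_2) = (-0.529)(1.321) = -0.698809,   1 - phi_2^2 = 0.896959.
Replace gamma(1) by A gamma(0) + B and collect gamma(0):
  gamma(0) [0.896959 - (-0.698809)(-0.779087)] = c_0 = 3
  gamma(0) * 0.352526 = 3
  gamma(0) = 3 / 0.352526 = 8.510009.
Therefore gamma(0) = 8.5100 (to 4 decimal places).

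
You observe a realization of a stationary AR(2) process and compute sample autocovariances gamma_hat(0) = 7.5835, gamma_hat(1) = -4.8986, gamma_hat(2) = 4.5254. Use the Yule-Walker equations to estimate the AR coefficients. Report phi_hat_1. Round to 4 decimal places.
\hat\phi_{1} = -0.4470

The Yule-Walker equations for an AR(p) process read, in matrix form,
  Gamma_p phi = r_p,   with   (Gamma_p)_{ij} = gamma(|i - j|),
                       (r_p)_i = gamma(i),   i,j = 1..p.
Substitute the sample gammas (Toeplitz matrix and right-hand side of size 2):
  Gamma_p = [[7.5835, -4.8986], [-4.8986, 7.5835]]
  r_p     = [-4.8986, 4.5254]
Written out:
  7.5835 phi_1 - 4.8986 phi_2 = -4.8986
  -4.8986 phi_1 + 7.5835 phi_2 = 4.5254
Solve by Cramer's rule:
  det = gamma(0)^2 - gamma(1)^2 = (7.5835)^2 - (-4.8986)^2 = 57.50947225 - 23.99628196 = 33.51319029
  phi_hat_1 = [gamma(1) gamma(0) - gamma(1) gamma(2)] / det = [(-4.8986)(7.5835) - (-4.8986)(4.5254)] / 33.51319029 = -14.98040866 / 33.51319029 = -0.447
  phi_hat_2 = [gamma(0) gamma(2) - gamma(1)^2] / det = [(7.5835)(4.5254) - (-4.8986)^2] / 33.51319029 = 10.32208894 / 33.51319029 = 0.308
So phi_hat = [-0.4470, 0.3080].
Therefore phi_hat_1 = -0.4470.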